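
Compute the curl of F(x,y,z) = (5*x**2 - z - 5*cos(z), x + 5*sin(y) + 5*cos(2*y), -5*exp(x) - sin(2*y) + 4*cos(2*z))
(-2*cos(2*y), 5*exp(x) + 5*sin(z) - 1, 1)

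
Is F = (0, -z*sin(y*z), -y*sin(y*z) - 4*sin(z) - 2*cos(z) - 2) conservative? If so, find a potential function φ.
Yes, F is conservative. φ = -2*z - 2*sin(z) + 4*cos(z) + cos(y*z)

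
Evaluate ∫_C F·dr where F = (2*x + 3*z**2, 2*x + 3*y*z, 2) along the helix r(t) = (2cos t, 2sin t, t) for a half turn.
-6*pi**2 + 3*pi + 24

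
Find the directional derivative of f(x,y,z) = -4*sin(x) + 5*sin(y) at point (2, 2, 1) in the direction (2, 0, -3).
-8*sqrt(13)*cos(2)/13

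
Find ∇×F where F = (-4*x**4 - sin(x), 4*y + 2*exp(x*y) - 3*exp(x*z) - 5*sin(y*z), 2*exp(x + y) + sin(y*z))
(3*x*exp(x*z) + 5*y*cos(y*z) + z*cos(y*z) + 2*exp(x + y), -2*exp(x + y), 2*y*exp(x*y) - 3*z*exp(x*z))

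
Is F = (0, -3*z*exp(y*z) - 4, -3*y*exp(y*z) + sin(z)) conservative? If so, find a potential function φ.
Yes, F is conservative. φ = -4*y - 3*exp(y*z) - cos(z)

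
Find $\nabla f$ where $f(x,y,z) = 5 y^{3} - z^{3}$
(0, 15*y**2, -3*z**2)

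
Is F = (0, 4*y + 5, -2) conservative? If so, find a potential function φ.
Yes, F is conservative. φ = 2*y**2 + 5*y - 2*z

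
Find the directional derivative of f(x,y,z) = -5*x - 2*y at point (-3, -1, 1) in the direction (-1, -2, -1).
3*sqrt(6)/2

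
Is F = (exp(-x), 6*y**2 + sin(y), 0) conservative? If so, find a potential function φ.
Yes, F is conservative. φ = 2*y**3 - cos(y) - exp(-x)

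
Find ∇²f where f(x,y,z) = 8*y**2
16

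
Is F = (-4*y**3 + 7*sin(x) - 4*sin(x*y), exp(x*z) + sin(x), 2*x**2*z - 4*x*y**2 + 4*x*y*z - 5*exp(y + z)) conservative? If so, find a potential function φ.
No, ∇×F = (-8*x*y + 4*x*z - x*exp(x*z) - 5*exp(y + z), -4*x*z + 4*y**2 - 4*y*z, 4*x*cos(x*y) + 12*y**2 + z*exp(x*z) + cos(x)) ≠ 0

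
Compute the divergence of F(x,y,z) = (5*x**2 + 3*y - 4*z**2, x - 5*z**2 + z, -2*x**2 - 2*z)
10*x - 2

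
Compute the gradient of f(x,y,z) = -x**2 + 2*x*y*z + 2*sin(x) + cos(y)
(-2*x + 2*y*z + 2*cos(x), 2*x*z - sin(y), 2*x*y)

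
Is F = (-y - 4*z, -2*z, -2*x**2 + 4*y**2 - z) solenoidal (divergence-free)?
No, ∇·F = -1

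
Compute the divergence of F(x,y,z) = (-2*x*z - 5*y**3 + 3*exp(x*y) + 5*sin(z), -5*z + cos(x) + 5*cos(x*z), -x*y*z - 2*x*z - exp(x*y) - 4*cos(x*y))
-x*y - 2*x + 3*y*exp(x*y) - 2*z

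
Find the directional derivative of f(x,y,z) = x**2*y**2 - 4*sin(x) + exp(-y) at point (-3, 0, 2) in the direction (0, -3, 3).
sqrt(2)/2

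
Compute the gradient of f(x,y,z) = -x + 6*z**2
(-1, 0, 12*z)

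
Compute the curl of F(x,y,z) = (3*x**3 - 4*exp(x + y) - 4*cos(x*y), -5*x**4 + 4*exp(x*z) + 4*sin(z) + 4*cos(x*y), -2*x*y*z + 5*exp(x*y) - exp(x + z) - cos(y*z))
(-2*x*z + 5*x*exp(x*y) - 4*x*exp(x*z) + z*sin(y*z) - 4*cos(z), 2*y*z - 5*y*exp(x*y) + exp(x + z), -20*x**3 - 4*x*sin(x*y) - 4*y*sin(x*y) + 4*z*exp(x*z) + 4*exp(x + y))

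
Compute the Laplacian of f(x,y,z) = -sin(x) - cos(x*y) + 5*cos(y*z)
x**2*cos(x*y) + y**2*cos(x*y) - 5*y**2*cos(y*z) - 5*z**2*cos(y*z) + sin(x)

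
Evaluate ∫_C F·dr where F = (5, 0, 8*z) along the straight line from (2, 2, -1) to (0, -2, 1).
-10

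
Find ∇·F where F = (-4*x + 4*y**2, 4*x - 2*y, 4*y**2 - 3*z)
-9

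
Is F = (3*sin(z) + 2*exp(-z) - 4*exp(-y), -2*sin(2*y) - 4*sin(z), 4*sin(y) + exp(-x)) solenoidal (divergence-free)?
No, ∇·F = -4*cos(2*y)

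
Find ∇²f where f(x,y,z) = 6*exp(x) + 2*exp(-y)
6*exp(x) + 2*exp(-y)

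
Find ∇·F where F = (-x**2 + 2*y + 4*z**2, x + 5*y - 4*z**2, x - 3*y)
5 - 2*x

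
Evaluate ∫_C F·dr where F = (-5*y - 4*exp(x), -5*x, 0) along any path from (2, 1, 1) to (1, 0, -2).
-4*E + 10 + 4*exp(2)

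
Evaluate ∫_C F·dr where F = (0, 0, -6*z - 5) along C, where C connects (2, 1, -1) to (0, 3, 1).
-10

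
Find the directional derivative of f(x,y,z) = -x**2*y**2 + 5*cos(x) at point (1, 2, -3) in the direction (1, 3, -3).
-5*sqrt(19)*(sin(1) + 4)/19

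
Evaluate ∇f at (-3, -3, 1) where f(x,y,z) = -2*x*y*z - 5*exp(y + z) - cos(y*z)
(6, -5*exp(-2) - sin(3) + 6, -18 - 5*exp(-2) + 3*sin(3))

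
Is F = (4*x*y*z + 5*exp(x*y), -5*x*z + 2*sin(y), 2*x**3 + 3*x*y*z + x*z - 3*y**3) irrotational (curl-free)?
No, ∇×F = (3*x*z + 5*x - 9*y**2, -6*x**2 + 4*x*y - 3*y*z - z, -4*x*z - 5*x*exp(x*y) - 5*z)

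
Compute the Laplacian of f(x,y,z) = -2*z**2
-4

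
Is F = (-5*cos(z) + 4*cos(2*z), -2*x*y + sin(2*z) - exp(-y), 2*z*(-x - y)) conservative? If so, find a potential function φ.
No, ∇×F = (-2*z - 2*cos(2*z), 2*z + 5*sin(z) - 8*sin(2*z), -2*y) ≠ 0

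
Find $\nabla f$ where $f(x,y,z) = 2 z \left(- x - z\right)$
(-2*z, 0, -2*x - 4*z)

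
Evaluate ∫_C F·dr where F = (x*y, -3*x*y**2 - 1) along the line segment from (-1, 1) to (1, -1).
4/3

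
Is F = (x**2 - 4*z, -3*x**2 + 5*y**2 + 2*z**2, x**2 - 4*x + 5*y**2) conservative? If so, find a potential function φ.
No, ∇×F = (10*y - 4*z, -2*x, -6*x) ≠ 0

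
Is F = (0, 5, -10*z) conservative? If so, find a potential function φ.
Yes, F is conservative. φ = 5*y - 5*z**2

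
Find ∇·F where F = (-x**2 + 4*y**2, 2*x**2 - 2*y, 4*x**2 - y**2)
-2*x - 2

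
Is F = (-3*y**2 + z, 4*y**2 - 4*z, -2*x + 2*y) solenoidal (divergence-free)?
No, ∇·F = 8*y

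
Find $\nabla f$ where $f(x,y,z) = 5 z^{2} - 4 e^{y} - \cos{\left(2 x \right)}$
(2*sin(2*x), -4*exp(y), 10*z)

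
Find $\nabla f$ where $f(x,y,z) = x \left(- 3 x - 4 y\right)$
(-6*x - 4*y, -4*x, 0)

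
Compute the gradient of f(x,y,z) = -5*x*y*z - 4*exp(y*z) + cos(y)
(-5*y*z, -5*x*z - 4*z*exp(y*z) - sin(y), y*(-5*x - 4*exp(y*z)))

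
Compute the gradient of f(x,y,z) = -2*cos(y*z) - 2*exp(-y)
(0, 2*z*sin(y*z) + 2*exp(-y), 2*y*sin(y*z))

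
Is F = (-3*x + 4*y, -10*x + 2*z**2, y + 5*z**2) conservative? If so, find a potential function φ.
No, ∇×F = (1 - 4*z, 0, -14) ≠ 0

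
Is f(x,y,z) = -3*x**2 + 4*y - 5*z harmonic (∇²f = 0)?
No, ∇²f = -6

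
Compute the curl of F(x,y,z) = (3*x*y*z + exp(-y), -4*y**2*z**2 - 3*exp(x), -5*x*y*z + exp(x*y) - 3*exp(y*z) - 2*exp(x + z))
(-5*x*z + x*exp(x*y) + 8*y**2*z - 3*z*exp(y*z), 3*x*y + 5*y*z - y*exp(x*y) + 2*exp(x + z), -3*x*z - 3*exp(x) + exp(-y))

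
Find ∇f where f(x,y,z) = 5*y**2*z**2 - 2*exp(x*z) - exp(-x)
(-2*z*exp(x*z) + exp(-x), 10*y*z**2, -2*x*exp(x*z) + 10*y**2*z)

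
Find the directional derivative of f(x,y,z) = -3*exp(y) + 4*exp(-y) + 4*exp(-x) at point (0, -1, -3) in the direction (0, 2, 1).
2*sqrt(5)*(-4*exp(2) - 3)*exp(-1)/5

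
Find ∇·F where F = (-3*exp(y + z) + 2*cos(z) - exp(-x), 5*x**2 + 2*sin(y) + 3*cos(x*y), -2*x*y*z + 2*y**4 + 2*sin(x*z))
-2*x*y - 3*x*sin(x*y) + 2*x*cos(x*z) + 2*cos(y) + exp(-x)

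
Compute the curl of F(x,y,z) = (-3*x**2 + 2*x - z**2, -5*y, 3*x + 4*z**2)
(0, -2*z - 3, 0)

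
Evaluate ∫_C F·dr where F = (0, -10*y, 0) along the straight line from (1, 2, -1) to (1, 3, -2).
-25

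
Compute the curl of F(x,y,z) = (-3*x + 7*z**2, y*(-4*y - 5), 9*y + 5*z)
(9, 14*z, 0)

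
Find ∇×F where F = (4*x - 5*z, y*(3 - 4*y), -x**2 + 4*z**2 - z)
(0, 2*x - 5, 0)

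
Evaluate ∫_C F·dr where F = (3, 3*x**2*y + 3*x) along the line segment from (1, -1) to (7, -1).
18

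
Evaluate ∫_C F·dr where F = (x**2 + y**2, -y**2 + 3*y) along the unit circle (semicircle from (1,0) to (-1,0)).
-2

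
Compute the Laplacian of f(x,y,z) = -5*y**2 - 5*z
-10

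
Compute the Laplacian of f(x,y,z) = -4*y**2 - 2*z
-8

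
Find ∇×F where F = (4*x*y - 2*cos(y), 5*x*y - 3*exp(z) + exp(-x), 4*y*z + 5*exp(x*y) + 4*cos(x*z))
(5*x*exp(x*y) + 4*z + 3*exp(z), -5*y*exp(x*y) + 4*z*sin(x*z), -4*x + 5*y - 2*sin(y) - exp(-x))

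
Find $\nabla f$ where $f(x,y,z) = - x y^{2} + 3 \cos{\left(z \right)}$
(-y**2, -2*x*y, -3*sin(z))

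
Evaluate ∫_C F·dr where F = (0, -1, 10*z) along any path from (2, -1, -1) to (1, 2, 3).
37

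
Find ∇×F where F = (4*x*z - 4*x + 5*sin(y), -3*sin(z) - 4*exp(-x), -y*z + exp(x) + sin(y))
(-z + cos(y) + 3*cos(z), 4*x - exp(x), -5*cos(y) + 4*exp(-x))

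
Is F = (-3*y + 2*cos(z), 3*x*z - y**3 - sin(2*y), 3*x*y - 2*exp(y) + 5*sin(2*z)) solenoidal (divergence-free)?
No, ∇·F = -3*y**2 - 2*cos(2*y) + 10*cos(2*z)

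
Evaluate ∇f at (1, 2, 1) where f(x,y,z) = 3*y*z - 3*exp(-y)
(0, 3*exp(-2) + 3, 6)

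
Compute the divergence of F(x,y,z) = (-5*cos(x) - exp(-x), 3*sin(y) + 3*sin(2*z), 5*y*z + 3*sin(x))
5*y + 5*sin(x) + 3*cos(y) + exp(-x)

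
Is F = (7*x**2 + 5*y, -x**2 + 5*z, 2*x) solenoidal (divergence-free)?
No, ∇·F = 14*x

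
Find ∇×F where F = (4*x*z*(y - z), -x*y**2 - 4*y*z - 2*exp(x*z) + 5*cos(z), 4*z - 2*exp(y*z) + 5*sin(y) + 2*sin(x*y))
(2*x*exp(x*z) + 2*x*cos(x*y) + 4*y - 2*z*exp(y*z) + 5*sin(z) + 5*cos(y), 4*x*y - 8*x*z - 2*y*cos(x*y), -4*x*z - y**2 - 2*z*exp(x*z))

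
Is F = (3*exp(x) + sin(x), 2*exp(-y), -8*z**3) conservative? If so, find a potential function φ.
Yes, F is conservative. φ = -2*z**4 + 3*exp(x) - cos(x) - 2*exp(-y)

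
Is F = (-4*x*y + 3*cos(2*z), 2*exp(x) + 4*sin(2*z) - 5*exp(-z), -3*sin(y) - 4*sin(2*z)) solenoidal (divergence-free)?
No, ∇·F = -4*y - 8*cos(2*z)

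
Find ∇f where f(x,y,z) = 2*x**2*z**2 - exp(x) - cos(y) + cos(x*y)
(4*x*z**2 - y*sin(x*y) - exp(x), -x*sin(x*y) + sin(y), 4*x**2*z)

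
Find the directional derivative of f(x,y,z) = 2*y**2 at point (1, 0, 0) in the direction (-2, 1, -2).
0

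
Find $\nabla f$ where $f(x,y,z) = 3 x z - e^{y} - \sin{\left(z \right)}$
(3*z, -exp(y), 3*x - cos(z))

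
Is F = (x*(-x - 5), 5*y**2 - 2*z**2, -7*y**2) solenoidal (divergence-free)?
No, ∇·F = -2*x + 10*y - 5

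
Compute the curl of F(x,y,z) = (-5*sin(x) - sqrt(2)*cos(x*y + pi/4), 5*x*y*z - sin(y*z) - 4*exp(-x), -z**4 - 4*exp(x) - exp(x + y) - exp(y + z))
(-5*x*y + y*cos(y*z) - exp(x + y) - exp(y + z), (exp(y) + 4)*exp(x), -sqrt(2)*x*sin(x*y + pi/4) + 5*y*z + 4*exp(-x))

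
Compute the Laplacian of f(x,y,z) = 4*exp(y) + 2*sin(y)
4*exp(y) - 2*sin(y)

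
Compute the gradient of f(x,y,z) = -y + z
(0, -1, 1)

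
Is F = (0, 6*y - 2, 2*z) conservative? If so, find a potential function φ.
Yes, F is conservative. φ = 3*y**2 - 2*y + z**2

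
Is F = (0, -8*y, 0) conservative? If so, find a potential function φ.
Yes, F is conservative. φ = -4*y**2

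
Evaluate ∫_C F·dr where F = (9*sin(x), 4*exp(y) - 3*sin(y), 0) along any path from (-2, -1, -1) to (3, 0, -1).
9*cos(2) - 3*cos(1) - 4*exp(-1) + 7 - 9*cos(3)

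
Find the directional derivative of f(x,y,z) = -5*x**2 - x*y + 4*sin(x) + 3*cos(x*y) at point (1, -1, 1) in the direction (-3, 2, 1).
sqrt(14)*(-12*cos(1) + 15*sin(1) + 25)/14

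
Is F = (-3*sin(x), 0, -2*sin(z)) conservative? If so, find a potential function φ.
Yes, F is conservative. φ = 3*cos(x) + 2*cos(z)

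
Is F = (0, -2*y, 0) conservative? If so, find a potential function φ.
Yes, F is conservative. φ = -y**2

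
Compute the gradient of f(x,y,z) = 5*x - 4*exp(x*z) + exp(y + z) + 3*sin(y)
(-4*z*exp(x*z) + 5, exp(y + z) + 3*cos(y), -4*x*exp(x*z) + exp(y + z))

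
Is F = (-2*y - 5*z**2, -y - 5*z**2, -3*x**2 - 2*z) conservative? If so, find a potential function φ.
No, ∇×F = (10*z, 6*x - 10*z, 2) ≠ 0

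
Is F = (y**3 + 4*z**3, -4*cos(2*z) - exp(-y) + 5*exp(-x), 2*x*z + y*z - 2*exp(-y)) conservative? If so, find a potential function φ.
No, ∇×F = (z - 8*sin(2*z) + 2*exp(-y), 2*z*(6*z - 1), -3*y**2 - 5*exp(-x)) ≠ 0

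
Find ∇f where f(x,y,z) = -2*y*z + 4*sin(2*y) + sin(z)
(0, -2*z + 8*cos(2*y), -2*y + cos(z))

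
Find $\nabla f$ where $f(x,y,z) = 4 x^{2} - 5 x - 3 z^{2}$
(8*x - 5, 0, -6*z)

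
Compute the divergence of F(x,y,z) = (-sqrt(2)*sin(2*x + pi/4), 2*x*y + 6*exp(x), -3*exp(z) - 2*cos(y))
2*x - 3*exp(z) - 2*sqrt(2)*cos(2*x + pi/4)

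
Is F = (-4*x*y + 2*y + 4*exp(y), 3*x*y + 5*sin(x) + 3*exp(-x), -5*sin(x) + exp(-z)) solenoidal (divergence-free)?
No, ∇·F = 3*x - 4*y - exp(-z)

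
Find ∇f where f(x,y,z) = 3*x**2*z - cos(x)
(6*x*z + sin(x), 0, 3*x**2)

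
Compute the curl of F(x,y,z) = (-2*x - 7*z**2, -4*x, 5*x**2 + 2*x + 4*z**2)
(0, -10*x - 14*z - 2, -4)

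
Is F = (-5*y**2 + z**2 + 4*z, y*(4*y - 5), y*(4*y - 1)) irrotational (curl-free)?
No, ∇×F = (8*y - 1, 2*z + 4, 10*y)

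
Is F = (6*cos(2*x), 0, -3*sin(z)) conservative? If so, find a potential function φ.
Yes, F is conservative. φ = 3*sin(2*x) + 3*cos(z)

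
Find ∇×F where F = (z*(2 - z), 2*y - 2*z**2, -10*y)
(4*z - 10, 2 - 2*z, 0)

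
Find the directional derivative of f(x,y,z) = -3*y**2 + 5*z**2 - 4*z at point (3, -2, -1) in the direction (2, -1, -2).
16/3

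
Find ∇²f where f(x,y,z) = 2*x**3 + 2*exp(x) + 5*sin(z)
12*x + 2*exp(x) - 5*sin(z)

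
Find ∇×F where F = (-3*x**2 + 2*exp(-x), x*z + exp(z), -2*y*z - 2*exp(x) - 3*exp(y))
(-x - 2*z - 3*exp(y) - exp(z), 2*exp(x), z)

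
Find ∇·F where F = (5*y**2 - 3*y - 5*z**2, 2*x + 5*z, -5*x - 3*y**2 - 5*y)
0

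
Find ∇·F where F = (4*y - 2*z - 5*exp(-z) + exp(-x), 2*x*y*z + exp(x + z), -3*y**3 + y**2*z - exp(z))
2*x*z + y**2 - exp(z) - exp(-x)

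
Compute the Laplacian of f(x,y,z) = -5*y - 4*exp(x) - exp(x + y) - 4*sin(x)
-4*exp(x) - 2*exp(x + y) + 4*sin(x)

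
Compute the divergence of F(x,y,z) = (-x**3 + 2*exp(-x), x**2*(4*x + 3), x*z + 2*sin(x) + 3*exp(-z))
-3*x**2 + x - 3*exp(-z) - 2*exp(-x)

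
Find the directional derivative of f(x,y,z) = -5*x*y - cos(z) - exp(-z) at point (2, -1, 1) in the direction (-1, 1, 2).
sqrt(6)*(-15*E + 2 + 2*E*sin(1))*exp(-1)/6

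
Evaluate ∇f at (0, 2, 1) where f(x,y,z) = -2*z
(0, 0, -2)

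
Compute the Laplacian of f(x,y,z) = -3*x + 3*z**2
6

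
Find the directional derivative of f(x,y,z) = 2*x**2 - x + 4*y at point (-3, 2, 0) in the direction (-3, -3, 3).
3*sqrt(3)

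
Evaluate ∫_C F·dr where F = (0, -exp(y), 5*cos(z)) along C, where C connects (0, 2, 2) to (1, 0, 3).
-5*sin(2) - 1 + 5*sin(3) + exp(2)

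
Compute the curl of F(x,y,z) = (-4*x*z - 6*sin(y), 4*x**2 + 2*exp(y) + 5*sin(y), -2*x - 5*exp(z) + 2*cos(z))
(0, 2 - 4*x, 8*x + 6*cos(y))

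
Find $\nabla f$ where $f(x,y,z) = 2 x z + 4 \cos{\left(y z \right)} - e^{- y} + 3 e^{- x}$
(2*z - 3*exp(-x), -4*z*sin(y*z) + exp(-y), 2*x - 4*y*sin(y*z))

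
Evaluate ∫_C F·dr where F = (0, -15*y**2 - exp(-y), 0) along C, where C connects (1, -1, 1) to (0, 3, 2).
-140 - E + exp(-3)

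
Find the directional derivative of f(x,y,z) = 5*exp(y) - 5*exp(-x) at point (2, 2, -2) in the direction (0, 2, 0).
5*exp(2)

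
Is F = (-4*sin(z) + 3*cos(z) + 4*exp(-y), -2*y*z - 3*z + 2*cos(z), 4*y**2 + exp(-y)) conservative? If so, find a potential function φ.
No, ∇×F = (10*y + 2*sin(z) + 3 - exp(-y), -3*sin(z) - 4*cos(z), 4*exp(-y)) ≠ 0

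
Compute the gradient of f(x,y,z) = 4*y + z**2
(0, 4, 2*z)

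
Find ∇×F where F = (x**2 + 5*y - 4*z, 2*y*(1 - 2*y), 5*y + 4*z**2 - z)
(5, -4, -5)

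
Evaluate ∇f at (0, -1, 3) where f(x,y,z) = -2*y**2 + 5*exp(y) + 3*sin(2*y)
(0, 6*cos(2) + 5*exp(-1) + 4, 0)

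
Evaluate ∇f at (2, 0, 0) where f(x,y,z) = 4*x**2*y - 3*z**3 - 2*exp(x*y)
(0, 12, 0)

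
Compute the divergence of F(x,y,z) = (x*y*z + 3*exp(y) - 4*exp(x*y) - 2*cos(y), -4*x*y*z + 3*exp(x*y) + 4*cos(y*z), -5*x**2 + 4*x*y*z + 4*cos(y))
4*x*y - 4*x*z + 3*x*exp(x*y) + y*z - 4*y*exp(x*y) - 4*z*sin(y*z)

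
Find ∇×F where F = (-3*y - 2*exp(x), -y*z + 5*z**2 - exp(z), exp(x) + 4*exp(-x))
(y - 10*z + exp(z), -exp(x) + 4*exp(-x), 3)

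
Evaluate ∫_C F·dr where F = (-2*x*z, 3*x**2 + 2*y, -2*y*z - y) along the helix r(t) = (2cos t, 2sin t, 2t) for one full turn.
24*pi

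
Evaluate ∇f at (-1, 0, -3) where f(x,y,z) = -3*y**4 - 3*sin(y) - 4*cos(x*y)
(0, -3, 0)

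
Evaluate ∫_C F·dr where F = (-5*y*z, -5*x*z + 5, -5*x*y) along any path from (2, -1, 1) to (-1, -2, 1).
-25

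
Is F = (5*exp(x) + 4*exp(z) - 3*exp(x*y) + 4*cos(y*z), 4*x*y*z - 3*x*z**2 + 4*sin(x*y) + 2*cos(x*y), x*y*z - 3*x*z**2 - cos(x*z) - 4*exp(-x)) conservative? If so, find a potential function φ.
No, ∇×F = (x*(-4*y + 7*z), -y*z - 4*y*sin(y*z) + 3*z**2 - z*sin(x*z) + 4*exp(z) - 4*exp(-x), 3*x*exp(x*y) + 4*y*z - 2*y*sin(x*y) + 4*y*cos(x*y) - 3*z**2 + 4*z*sin(y*z)) ≠ 0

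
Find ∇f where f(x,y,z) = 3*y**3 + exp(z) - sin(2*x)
(-2*cos(2*x), 9*y**2, exp(z))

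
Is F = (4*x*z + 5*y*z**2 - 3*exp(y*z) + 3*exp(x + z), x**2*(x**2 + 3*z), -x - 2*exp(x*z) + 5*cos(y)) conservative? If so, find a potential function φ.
No, ∇×F = (-3*x**2 - 5*sin(y), 4*x + 10*y*z - 3*y*exp(y*z) + 2*z*exp(x*z) + 3*exp(x + z) + 1, 4*x**3 + 6*x*z - 5*z**2 + 3*z*exp(y*z)) ≠ 0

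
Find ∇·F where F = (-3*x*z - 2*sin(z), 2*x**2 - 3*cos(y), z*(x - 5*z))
x - 13*z + 3*sin(y)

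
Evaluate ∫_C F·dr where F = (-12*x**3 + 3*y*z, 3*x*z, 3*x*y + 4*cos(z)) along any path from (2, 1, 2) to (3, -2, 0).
-207 - 4*sin(2)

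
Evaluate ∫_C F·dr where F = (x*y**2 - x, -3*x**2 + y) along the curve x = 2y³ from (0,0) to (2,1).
-12/7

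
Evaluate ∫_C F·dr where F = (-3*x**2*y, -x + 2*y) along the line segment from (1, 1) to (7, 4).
-1068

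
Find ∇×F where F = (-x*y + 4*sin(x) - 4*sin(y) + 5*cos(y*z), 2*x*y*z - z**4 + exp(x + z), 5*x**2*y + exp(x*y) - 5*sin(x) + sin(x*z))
(5*x**2 - 2*x*y + x*exp(x*y) + 4*z**3 - exp(x + z), -10*x*y - y*exp(x*y) - 5*y*sin(y*z) - z*cos(x*z) + 5*cos(x), x + 2*y*z + 5*z*sin(y*z) + exp(x + z) + 4*cos(y))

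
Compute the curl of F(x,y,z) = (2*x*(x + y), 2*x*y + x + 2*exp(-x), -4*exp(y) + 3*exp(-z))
(-4*exp(y), 0, -2*x + 2*y + 1 - 2*exp(-x))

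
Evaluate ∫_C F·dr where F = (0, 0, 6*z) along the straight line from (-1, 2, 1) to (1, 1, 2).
9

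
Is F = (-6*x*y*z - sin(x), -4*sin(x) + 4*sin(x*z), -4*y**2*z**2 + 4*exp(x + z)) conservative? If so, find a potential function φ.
No, ∇×F = (-4*x*cos(x*z) - 8*y*z**2, -6*x*y - 4*exp(x + z), 6*x*z + 4*z*cos(x*z) - 4*cos(x)) ≠ 0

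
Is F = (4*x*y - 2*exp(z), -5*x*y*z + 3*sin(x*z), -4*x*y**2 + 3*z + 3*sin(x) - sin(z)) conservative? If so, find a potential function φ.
No, ∇×F = (-3*x*(y + cos(x*z)), 4*y**2 - 2*exp(z) - 3*cos(x), -4*x - 5*y*z + 3*z*cos(x*z)) ≠ 0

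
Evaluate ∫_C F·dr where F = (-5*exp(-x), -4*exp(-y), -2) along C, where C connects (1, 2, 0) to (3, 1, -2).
-4*exp(-2) - exp(-1) + 5*exp(-3) + 4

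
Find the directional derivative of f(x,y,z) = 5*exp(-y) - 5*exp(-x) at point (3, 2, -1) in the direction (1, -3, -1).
5*sqrt(11)*(1 + 3*E)*exp(-3)/11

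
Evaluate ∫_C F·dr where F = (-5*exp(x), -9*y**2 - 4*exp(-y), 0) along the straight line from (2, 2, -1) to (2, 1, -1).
-4*exp(-2) + 4*exp(-1) + 21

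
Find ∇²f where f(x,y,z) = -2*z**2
-4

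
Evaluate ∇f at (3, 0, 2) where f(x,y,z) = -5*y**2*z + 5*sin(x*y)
(0, 15, 0)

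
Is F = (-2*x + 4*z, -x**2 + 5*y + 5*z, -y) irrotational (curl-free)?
No, ∇×F = (-6, 4, -2*x)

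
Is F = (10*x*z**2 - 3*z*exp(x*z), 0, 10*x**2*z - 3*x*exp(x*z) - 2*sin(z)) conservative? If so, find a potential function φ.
Yes, F is conservative. φ = 5*x**2*z**2 - 3*exp(x*z) + 2*cos(z)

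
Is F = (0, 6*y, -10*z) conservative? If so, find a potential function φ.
Yes, F is conservative. φ = 3*y**2 - 5*z**2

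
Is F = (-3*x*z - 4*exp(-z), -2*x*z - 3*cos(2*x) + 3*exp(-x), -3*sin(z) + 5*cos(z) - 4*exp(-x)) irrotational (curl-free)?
No, ∇×F = (2*x, -3*x + 4*exp(-z) - 4*exp(-x), -2*z + 6*sin(2*x) - 3*exp(-x))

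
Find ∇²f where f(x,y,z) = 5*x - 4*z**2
-8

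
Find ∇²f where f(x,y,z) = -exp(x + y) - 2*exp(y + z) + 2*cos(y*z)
-2*y**2*cos(y*z) - 2*z**2*cos(y*z) - 2*exp(x + y) - 4*exp(y + z)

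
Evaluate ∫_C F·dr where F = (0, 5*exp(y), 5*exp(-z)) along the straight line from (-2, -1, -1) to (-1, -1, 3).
-(5 - 5*exp(4))*exp(-3)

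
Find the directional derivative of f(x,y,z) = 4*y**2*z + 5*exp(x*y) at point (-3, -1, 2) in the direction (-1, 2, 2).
-25*exp(3)/3 - 8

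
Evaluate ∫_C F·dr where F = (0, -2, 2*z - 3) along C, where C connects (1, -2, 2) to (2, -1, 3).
0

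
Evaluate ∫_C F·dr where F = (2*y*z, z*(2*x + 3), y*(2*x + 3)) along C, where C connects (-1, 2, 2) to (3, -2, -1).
14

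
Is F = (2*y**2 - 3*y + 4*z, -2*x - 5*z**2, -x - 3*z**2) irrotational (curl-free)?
No, ∇×F = (10*z, 5, 1 - 4*y)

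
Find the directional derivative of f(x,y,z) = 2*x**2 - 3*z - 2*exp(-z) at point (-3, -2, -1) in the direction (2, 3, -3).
3*sqrt(22)*(-2*E - 5)/22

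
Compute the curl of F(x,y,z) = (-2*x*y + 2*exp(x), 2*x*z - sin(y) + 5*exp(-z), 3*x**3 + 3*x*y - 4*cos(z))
(x + 5*exp(-z), -9*x**2 - 3*y, 2*x + 2*z)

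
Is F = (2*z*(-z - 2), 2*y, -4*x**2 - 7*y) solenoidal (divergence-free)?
No, ∇·F = 2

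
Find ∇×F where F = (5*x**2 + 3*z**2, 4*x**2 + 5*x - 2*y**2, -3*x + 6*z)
(0, 6*z + 3, 8*x + 5)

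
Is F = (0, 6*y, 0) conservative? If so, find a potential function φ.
Yes, F is conservative. φ = 3*y**2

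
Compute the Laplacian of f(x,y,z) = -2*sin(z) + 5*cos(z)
2*sin(z) - 5*cos(z)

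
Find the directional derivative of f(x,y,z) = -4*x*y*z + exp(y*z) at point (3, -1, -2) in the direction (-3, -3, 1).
sqrt(19)*(-36 + 5*exp(2))/19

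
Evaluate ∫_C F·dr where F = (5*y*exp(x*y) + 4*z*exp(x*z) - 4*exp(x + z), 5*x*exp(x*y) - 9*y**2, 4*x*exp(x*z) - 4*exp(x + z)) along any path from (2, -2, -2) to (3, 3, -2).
-101 - 4*E - 9*exp(-4) + 4*exp(-6) + 5*exp(9)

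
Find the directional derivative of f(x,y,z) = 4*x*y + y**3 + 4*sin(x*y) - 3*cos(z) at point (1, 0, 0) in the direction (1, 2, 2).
16/3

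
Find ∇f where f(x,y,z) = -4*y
(0, -4, 0)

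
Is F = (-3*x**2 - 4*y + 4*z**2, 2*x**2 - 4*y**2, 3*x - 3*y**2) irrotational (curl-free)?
No, ∇×F = (-6*y, 8*z - 3, 4*x + 4)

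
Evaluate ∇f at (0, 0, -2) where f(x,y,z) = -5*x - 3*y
(-5, -3, 0)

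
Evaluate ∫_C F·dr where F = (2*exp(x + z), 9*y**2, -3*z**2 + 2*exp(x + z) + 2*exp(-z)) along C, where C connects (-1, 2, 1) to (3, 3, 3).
-2*exp(-3) + 2*exp(-1) + 29 + 2*exp(6)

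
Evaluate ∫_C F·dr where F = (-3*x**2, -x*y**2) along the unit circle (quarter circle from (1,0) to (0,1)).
1 - pi/16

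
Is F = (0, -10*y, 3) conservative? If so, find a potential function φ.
Yes, F is conservative. φ = -5*y**2 + 3*z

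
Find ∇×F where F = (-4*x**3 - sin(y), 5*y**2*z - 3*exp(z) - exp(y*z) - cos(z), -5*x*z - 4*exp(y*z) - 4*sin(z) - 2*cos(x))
(-5*y**2 + y*exp(y*z) - 4*z*exp(y*z) + 3*exp(z) - sin(z), 5*z - 2*sin(x), cos(y))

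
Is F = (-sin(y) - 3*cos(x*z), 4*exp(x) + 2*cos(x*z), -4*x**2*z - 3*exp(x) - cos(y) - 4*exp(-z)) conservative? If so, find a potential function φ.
No, ∇×F = (2*x*sin(x*z) + sin(y), 8*x*z + 3*x*sin(x*z) + 3*exp(x), -2*z*sin(x*z) + 4*exp(x) + cos(y)) ≠ 0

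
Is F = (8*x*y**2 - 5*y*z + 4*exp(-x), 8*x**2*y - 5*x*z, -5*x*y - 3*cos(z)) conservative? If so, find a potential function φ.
Yes, F is conservative. φ = 4*x**2*y**2 - 5*x*y*z - 3*sin(z) - 4*exp(-x)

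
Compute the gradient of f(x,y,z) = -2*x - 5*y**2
(-2, -10*y, 0)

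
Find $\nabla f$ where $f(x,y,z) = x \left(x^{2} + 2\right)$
(3*x**2 + 2, 0, 0)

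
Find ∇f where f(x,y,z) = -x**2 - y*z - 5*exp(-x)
(-2*x + 5*exp(-x), -z, -y)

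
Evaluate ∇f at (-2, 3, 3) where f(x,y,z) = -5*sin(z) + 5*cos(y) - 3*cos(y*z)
(0, -5*sin(3) + 9*sin(9), 9*sin(9) - 5*cos(3))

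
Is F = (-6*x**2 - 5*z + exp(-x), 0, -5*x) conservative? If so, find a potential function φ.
Yes, F is conservative. φ = -2*x**3 - 5*x*z - exp(-x)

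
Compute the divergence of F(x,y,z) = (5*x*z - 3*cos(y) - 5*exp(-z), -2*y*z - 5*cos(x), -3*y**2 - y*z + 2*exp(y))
-y + 3*z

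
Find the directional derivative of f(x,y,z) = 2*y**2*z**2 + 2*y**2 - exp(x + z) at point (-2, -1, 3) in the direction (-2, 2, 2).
-28*sqrt(3)/3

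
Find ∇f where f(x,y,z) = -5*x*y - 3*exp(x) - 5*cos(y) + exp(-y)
(-5*y - 3*exp(x), -5*x + 5*sin(y) - exp(-y), 0)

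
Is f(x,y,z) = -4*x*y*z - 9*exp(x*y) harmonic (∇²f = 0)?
No, ∇²f = 9*(-x**2 - y**2)*exp(x*y)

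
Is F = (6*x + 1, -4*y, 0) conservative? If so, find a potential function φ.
Yes, F is conservative. φ = 3*x**2 + x - 2*y**2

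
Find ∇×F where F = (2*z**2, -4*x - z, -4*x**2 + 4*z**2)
(1, 8*x + 4*z, -4)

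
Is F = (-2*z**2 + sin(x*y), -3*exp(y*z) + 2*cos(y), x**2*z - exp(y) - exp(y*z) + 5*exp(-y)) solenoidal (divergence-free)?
No, ∇·F = x**2 - y*exp(y*z) + y*cos(x*y) - 3*z*exp(y*z) - 2*sin(y)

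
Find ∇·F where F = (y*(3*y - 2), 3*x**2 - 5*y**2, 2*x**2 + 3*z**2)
-10*y + 6*z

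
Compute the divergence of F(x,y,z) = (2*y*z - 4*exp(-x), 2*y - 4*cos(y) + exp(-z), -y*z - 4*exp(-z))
-y + 4*sin(y) + 2 + 4*exp(-z) + 4*exp(-x)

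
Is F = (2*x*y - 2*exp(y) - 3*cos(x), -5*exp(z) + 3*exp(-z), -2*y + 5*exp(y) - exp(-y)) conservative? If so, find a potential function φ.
No, ∇×F = (5*exp(y) + 5*exp(z) - 2 + 3*exp(-z) + exp(-y), 0, -2*x + 2*exp(y)) ≠ 0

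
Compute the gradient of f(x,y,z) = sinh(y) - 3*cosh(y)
(0, -3*sinh(y) + cosh(y), 0)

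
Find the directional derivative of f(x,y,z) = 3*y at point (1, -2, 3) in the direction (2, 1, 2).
1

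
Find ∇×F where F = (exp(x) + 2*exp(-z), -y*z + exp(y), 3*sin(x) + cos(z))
(y, -3*cos(x) - 2*exp(-z), 0)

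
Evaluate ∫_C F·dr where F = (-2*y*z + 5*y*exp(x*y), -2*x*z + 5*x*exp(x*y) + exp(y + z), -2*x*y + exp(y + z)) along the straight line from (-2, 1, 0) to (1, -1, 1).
-E - 5*exp(-2) + 5*exp(-1) + 3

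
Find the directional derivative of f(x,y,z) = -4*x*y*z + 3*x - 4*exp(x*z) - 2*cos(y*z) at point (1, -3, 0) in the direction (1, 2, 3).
27*sqrt(14)/14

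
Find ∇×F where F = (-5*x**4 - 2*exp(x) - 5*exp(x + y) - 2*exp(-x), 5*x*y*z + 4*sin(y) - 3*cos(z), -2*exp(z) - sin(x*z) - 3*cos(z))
(-5*x*y - 3*sin(z), z*cos(x*z), 5*y*z + 5*exp(x + y))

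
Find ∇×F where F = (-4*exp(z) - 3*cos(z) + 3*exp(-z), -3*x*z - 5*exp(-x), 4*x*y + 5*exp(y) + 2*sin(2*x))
(7*x + 5*exp(y), -4*y - 4*exp(z) + 3*sin(z) - 4*cos(2*x) - 3*exp(-z), -3*z + 5*exp(-x))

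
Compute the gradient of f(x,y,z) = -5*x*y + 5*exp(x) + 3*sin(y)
(-5*y + 5*exp(x), -5*x + 3*cos(y), 0)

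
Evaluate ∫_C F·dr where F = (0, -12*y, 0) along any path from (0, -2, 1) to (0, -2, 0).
0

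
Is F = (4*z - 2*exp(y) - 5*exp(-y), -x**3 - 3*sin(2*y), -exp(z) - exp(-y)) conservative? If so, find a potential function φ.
No, ∇×F = (exp(-y), 4, -3*x**2 + 2*exp(y) - 5*exp(-y)) ≠ 0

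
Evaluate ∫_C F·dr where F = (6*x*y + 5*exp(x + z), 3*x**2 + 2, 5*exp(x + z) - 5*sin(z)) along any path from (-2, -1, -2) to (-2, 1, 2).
33 - 5*exp(-4)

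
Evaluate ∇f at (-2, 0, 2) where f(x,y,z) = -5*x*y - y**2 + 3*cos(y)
(0, 10, 0)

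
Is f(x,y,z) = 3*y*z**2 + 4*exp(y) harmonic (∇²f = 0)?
No, ∇²f = 6*y + 4*exp(y)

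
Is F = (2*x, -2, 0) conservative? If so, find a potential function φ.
Yes, F is conservative. φ = x**2 - 2*y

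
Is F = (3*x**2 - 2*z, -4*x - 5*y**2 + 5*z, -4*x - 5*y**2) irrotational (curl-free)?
No, ∇×F = (-10*y - 5, 2, -4)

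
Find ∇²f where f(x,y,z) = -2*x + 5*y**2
10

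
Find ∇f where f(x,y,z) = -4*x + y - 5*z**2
(-4, 1, -10*z)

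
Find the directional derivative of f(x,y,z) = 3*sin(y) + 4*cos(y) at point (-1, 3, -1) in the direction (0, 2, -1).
2*sqrt(5)*(3*cos(3) - 4*sin(3))/5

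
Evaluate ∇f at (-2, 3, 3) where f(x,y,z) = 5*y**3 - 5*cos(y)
(0, 5*sin(3) + 135, 0)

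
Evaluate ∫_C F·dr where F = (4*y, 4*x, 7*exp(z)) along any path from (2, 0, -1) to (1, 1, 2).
-7*exp(-1) + 4 + 7*exp(2)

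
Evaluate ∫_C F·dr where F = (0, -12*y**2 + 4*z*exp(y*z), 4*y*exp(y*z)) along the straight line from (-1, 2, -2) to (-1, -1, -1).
-4*exp(-4) + 4*E + 36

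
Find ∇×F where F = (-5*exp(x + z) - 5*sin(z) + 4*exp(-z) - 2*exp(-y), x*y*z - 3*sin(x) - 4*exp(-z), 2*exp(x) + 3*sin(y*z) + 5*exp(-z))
(-x*y + 3*z*cos(y*z) - 4*exp(-z), -2*exp(x) - 5*exp(x + z) - 5*cos(z) - 4*exp(-z), y*z - 3*cos(x) - 2*exp(-y))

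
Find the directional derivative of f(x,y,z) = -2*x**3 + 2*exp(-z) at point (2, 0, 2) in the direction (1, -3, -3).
6*sqrt(19)*(1 - 4*exp(2))*exp(-2)/19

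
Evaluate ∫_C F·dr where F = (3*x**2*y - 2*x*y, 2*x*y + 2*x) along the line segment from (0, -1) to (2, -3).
-16/3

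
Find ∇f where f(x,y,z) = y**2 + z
(0, 2*y, 1)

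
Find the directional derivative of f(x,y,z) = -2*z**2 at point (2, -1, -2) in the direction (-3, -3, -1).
-8*sqrt(19)/19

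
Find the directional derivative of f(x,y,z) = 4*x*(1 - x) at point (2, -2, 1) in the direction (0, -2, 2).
0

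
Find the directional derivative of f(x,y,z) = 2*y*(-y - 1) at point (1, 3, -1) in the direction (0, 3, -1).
-21*sqrt(10)/5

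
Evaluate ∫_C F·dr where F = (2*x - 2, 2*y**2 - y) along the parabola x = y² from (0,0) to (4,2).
34/3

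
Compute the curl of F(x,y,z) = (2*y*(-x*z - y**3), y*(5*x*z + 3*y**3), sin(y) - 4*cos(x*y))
(-5*x*y + 4*x*sin(x*y) + cos(y), -2*y*(x + 2*sin(x*y)), 2*x*z + 8*y**3 + 5*y*z)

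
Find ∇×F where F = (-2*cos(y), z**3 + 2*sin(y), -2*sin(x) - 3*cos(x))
(-3*z**2, -3*sin(x) + 2*cos(x), -2*sin(y))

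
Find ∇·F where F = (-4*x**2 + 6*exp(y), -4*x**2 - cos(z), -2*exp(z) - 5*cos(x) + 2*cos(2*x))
-8*x - 2*exp(z)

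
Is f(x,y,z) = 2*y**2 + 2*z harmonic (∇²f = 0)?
No, ∇²f = 4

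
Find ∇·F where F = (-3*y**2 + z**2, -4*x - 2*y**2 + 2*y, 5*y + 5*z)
7 - 4*y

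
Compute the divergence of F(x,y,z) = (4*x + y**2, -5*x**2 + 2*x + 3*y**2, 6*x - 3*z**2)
6*y - 6*z + 4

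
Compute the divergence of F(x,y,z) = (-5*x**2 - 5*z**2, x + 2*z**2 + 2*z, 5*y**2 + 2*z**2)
-10*x + 4*z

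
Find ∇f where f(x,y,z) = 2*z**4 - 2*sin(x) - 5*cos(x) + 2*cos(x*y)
(-2*y*sin(x*y) + 5*sin(x) - 2*cos(x), -2*x*sin(x*y), 8*z**3)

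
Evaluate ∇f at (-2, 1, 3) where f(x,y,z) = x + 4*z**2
(1, 0, 24)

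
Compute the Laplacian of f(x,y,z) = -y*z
0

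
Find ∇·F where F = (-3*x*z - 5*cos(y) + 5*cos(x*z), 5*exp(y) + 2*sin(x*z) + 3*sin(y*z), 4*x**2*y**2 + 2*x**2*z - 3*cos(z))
2*x**2 - 5*z*sin(x*z) + 3*z*cos(y*z) - 3*z + 5*exp(y) + 3*sin(z)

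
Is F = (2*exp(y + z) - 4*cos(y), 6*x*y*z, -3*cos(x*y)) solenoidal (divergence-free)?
No, ∇·F = 6*x*z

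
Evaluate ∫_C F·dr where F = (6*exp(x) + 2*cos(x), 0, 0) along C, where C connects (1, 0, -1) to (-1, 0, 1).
-6*E - 4*sin(1) + 6*exp(-1)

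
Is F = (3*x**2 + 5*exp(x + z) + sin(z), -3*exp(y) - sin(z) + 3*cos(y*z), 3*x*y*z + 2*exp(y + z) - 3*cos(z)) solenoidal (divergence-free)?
No, ∇·F = 3*x*y + 6*x - 3*z*sin(y*z) - 3*exp(y) + 5*exp(x + z) + 2*exp(y + z) + 3*sin(z)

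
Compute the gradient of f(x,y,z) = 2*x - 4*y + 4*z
(2, -4, 4)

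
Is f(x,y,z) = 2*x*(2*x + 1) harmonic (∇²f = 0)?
No, ∇²f = 8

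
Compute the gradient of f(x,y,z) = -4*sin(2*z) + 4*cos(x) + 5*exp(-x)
(-4*sin(x) - 5*exp(-x), 0, -8*cos(2*z))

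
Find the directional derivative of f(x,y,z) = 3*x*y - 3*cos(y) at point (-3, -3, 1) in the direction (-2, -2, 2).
sqrt(3)*(sin(3) + 6)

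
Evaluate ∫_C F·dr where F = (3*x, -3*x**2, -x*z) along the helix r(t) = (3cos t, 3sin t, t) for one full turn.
0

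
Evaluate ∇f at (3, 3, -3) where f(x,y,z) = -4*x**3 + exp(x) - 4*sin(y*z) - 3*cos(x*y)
(-108 + 9*sin(9) + exp(3), 12*cos(9) + 9*sin(9), -12*cos(9))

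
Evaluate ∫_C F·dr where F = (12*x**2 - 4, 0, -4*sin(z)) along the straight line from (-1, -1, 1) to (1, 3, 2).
-4*cos(1) + 4*cos(2)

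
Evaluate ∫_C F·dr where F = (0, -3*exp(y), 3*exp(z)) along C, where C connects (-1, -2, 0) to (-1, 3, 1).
-3*exp(3) - 3 + 3*exp(-2) + 3*E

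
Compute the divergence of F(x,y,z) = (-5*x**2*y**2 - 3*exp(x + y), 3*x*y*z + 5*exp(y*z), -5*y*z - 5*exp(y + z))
-10*x*y**2 + 3*x*z - 5*y + 5*z*exp(y*z) - 3*exp(x + y) - 5*exp(y + z)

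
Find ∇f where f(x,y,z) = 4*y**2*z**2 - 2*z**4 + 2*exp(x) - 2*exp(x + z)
(2*exp(x) - 2*exp(x + z), 8*y*z**2, 8*y**2*z - 8*z**3 - 2*exp(x + z))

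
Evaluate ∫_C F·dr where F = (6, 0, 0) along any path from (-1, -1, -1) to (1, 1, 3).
12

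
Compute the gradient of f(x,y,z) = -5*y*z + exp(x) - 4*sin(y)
(exp(x), -5*z - 4*cos(y), -5*y)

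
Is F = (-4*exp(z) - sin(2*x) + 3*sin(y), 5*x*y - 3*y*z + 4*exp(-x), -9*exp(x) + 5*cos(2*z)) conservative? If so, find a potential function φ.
No, ∇×F = (3*y, 9*exp(x) - 4*exp(z), 5*y - 3*cos(y) - 4*exp(-x)) ≠ 0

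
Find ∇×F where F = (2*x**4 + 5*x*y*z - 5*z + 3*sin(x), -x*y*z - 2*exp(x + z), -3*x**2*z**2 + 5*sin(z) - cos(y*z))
(x*y + z*sin(y*z) + 2*exp(x + z), 5*x*y + 6*x*z**2 - 5, -5*x*z - y*z - 2*exp(x + z))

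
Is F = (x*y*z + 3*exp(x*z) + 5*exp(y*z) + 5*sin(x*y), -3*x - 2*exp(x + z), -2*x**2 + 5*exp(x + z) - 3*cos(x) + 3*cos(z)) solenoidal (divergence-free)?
No, ∇·F = y*z + 5*y*cos(x*y) + 3*z*exp(x*z) + 5*exp(x + z) - 3*sin(z)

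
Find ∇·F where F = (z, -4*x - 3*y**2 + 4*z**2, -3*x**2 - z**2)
-6*y - 2*z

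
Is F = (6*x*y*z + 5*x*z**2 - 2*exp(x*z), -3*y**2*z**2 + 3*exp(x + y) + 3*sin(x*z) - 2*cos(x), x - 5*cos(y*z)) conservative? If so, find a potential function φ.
No, ∇×F = (-3*x*cos(x*z) + 6*y**2*z + 5*z*sin(y*z), 6*x*y + 10*x*z - 2*x*exp(x*z) - 1, -6*x*z + 3*z*cos(x*z) + 3*exp(x + y) + 2*sin(x)) ≠ 0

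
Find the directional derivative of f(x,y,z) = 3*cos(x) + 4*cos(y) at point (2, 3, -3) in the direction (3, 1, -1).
-sqrt(11)*(4*sin(3) + 9*sin(2))/11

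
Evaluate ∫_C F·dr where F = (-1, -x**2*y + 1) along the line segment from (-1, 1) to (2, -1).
-6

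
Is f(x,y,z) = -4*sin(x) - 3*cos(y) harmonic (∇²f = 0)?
No, ∇²f = 4*sin(x) + 3*cos(y)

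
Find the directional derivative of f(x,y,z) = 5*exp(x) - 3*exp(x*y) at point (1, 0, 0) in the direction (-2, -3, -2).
sqrt(17)*(9 - 10*E)/17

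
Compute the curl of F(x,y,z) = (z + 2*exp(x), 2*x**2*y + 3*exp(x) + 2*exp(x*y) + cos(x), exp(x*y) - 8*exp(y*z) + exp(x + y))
(x*exp(x*y) - 8*z*exp(y*z) + exp(x + y), -y*exp(x*y) - exp(x + y) + 1, 4*x*y + 2*y*exp(x*y) + 3*exp(x) - sin(x))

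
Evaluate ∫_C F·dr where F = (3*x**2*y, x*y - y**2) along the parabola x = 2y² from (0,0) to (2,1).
295/42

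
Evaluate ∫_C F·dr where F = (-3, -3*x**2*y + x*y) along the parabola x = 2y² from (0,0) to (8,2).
-144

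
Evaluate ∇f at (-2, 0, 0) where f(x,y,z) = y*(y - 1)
(0, -1, 0)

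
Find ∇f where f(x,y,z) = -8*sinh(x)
(-8*cosh(x), 0, 0)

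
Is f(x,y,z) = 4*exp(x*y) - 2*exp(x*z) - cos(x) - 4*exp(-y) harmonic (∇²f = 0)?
No, ∇²f = 4*x**2*exp(x*y) - 2*x**2*exp(x*z) + 4*y**2*exp(x*y) - 2*z**2*exp(x*z) + cos(x) - 4*exp(-y)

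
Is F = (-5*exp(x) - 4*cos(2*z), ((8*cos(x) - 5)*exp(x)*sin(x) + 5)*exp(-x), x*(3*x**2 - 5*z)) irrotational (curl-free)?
No, ∇×F = (0, -9*x**2 + 5*z + 8*sin(2*z), -16*sin(x)**2 - 5*cos(x) + 8 - 5*exp(-x))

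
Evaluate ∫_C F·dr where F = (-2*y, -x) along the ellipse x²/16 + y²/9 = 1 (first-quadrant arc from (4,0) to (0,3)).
3*pi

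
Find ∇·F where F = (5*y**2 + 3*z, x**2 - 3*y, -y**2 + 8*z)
5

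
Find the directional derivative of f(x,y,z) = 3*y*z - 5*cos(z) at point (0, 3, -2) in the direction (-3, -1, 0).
3*sqrt(10)/5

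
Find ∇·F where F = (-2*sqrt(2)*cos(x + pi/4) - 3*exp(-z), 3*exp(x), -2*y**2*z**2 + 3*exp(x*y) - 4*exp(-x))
-4*y**2*z + 2*sqrt(2)*sin(x + pi/4)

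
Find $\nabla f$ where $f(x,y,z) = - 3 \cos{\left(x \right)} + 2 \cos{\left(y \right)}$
(3*sin(x), -2*sin(y), 0)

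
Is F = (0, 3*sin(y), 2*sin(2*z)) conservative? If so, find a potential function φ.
Yes, F is conservative. φ = -3*cos(y) - cos(2*z)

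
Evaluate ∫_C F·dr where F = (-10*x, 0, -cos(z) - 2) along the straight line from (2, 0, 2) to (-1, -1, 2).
15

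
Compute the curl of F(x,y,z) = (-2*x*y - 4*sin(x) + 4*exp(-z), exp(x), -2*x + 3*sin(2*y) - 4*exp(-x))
(6*cos(2*y), 2 - 4*exp(-z) - 4*exp(-x), 2*x + exp(x))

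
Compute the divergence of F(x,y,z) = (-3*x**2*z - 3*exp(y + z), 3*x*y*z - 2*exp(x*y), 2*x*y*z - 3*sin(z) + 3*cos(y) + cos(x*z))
2*x*y - 3*x*z - 2*x*exp(x*y) - x*sin(x*z) - 3*cos(z)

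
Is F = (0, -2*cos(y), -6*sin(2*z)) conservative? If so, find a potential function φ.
Yes, F is conservative. φ = -2*sin(y) + 3*cos(2*z)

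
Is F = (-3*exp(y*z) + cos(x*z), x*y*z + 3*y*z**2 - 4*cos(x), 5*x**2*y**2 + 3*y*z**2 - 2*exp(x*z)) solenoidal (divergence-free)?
No, ∇·F = x*z - 2*x*exp(x*z) + 6*y*z + 3*z**2 - z*sin(x*z)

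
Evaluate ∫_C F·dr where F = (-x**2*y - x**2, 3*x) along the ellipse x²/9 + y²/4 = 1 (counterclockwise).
63*pi/2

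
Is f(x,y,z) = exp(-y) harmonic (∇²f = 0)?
No, ∇²f = exp(-y)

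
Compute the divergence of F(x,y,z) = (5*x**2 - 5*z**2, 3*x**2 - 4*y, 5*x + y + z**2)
10*x + 2*z - 4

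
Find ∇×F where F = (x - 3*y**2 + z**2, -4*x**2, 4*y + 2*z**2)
(4, 2*z, -8*x + 6*y)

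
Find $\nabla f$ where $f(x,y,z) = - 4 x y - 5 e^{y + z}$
(-4*y, -4*x - 5*exp(y + z), -5*exp(y + z))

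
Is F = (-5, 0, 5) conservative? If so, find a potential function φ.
Yes, F is conservative. φ = -5*x + 5*z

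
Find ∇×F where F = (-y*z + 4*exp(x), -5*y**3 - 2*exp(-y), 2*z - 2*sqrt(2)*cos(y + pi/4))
(2*sqrt(2)*sin(y + pi/4), -y, z)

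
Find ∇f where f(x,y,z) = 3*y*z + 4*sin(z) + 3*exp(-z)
(0, 3*z, 3*y + 4*cos(z) - 3*exp(-z))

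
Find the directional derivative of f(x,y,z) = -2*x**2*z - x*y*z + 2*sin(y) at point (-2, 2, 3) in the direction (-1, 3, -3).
6*sqrt(19)*(cos(2) + 2)/19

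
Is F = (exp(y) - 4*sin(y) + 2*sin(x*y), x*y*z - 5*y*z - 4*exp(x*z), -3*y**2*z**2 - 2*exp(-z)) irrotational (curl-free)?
No, ∇×F = (-x*y + 4*x*exp(x*z) - 6*y*z**2 + 5*y, 0, -2*x*cos(x*y) + y*z - 4*z*exp(x*z) - exp(y) + 4*cos(y))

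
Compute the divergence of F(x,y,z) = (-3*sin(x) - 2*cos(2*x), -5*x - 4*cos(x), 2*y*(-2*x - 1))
(8*sin(x) - 3)*cos(x)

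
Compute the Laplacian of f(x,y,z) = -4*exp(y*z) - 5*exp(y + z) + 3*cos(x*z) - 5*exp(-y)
-3*x**2*cos(x*z) - 4*y**2*exp(y*z) - 4*z**2*exp(y*z) - 3*z**2*cos(x*z) - 10*exp(y + z) - 5*exp(-y)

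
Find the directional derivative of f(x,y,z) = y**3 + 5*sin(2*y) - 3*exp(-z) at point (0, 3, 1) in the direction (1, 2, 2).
2*exp(-1) + 20*cos(6)/3 + 18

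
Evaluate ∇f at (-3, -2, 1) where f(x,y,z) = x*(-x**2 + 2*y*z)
(-31, -6, 12)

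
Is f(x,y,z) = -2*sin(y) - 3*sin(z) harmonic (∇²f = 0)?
No, ∇²f = 2*sin(y) + 3*sin(z)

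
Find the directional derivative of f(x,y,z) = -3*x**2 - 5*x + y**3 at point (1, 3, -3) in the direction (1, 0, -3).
-11*sqrt(10)/10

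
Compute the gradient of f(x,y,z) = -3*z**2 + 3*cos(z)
(0, 0, -6*z - 3*sin(z))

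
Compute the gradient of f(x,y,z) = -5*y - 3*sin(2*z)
(0, -5, -6*cos(2*z))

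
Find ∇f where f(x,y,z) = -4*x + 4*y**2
(-4, 8*y, 0)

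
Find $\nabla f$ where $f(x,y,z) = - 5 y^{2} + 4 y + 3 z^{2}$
(0, 4 - 10*y, 6*z)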